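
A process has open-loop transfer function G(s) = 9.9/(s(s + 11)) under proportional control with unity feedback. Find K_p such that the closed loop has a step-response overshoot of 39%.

K_p = 37.1

From %OS = 100·exp(−πζ/√(1−ζ²)) = 39%, ζ = −ln(0.39)/√(π²+ln²(0.39)) = 0.2871.
Characteristic equation s² + 11s + 9.9K_p = 0 gives ζ = 11/(2√(9.9K_p)).
Setting ζ = 0.2871: √(9.9K_p) = 11/(2·0.2871) = 19.16, so K_p = 367/9.9 = 37.1.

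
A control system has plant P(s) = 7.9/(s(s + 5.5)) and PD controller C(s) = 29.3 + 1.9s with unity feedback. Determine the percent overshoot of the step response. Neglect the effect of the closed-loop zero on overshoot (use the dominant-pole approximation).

5.69%

Forward path: (29.3 + 1.9s)·7.9/(s(s+5.5)). The closed-loop characteristic equation is s² + (5.5 + 7.9·1.9)s + 7.9·29.3 = 0.
That is s² + 20.51s + 231.5 = 0, so ω_n = 15.21 rad/s and ζ = 20.51/(2·15.21) = 0.674.
%OS = 100·exp(−πζ/√(1−ζ²)) = 5.69%.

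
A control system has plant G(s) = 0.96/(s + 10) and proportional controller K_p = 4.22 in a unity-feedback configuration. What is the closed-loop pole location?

s = -14.05

Closed-loop transfer function: T(s) = K_p·G(s)/(1 + K_p·G(s)) = 4.051/(s + 10 + 4.051) = 4.051/(s + 14.05).
The closed-loop pole is at s = −14.05.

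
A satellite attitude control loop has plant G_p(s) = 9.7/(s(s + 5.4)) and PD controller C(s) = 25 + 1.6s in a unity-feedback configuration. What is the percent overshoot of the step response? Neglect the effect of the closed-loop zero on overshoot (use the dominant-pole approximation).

Forward path: (25 + 1.6s)·9.7/(s(s+5.4)). The closed-loop characteristic equation is s² + (5.4 + 9.7·1.6)s + 9.7·25 = 0.
That is s² + 20.92s + 242.5 = 0, so ω_n = 15.57 rad/s and ζ = 20.92/(2·15.57) = 0.6717.
%OS = 100·exp(−πζ/√(1−ζ²)) = 5.79%.

5.79%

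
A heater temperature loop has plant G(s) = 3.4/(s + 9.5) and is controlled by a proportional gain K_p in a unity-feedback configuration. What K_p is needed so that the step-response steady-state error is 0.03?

Steady-state error for a unit step on this type-0 loop is 1/(1 + K_p·G(0)).
G(0) = 0.3579. Require 1/(1 + K_p·0.3579) = 0.03, so 1 + 0.3579·K_p = 33.33.
K_p = (33.33 − 1)/0.3579 = 90.3.

K_p = 90.3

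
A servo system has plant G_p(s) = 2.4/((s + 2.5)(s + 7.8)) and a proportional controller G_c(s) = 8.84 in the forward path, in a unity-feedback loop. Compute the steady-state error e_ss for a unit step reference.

The loop is type 0. Static position error constant K_pos = G_c(0)·G_p(0) = 8.84·0.1231 = 1.088.
Steady-state error to a unit step: e_ss = 1/(1+K_pos) = 1/2.088 = 0.479.

0.479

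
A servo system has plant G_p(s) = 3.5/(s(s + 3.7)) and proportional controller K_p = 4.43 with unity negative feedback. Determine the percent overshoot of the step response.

18.8%

Closed-loop characteristic equation: s² + 3.7s + 15.5 = 0, so ω_n = 3.938 rad/s and ζ = 3.7/(2·3.938) = 0.4698.
%OS = 100·exp(−πζ/√(1−ζ²)) = 100·exp(−π·0.4698/√0.7793) = 18.8%.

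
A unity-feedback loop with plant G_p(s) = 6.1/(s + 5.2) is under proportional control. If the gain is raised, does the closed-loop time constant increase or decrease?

The closed-loop bandwidth 5.2+K_p·6.1 grows with K_p, so τ shrinks.

decrease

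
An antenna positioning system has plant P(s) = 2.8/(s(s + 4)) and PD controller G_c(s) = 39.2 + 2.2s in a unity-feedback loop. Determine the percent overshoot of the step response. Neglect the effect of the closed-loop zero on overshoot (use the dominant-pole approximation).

Forward path: (39.2 + 2.2s)·2.8/(s(s+4)). The closed-loop characteristic equation is s² + (4 + 2.8·2.2)s + 2.8·39.2 = 0.
That is s² + 10.16s + 109.8 = 0, so ω_n = 10.48 rad/s and ζ = 10.16/(2·10.48) = 0.4849.
%OS = 100·exp(−πζ/√(1−ζ²)) = 17.5%.

17.5%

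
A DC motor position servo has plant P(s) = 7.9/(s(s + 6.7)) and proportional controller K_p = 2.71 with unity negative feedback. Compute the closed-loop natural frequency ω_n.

With unity feedback the closed-loop characteristic equation is s² + 6.7s + 2.71·7.9 = s² + 6.7s + 21.41 = 0.
So ω_n² = 21.41 ⇒ ω_n = 4.627 rad/s, and ζ = 6.7/(2ω_n) = 0.724.

ω_n = 4.63 rad/s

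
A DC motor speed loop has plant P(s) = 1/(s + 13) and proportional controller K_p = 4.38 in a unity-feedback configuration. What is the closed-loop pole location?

Closed-loop transfer function: T(s) = K_p·P(s)/(1 + K_p·P(s)) = 4.38/(s + 13 + 4.38) = 4.38/(s + 17.38).
The closed-loop pole is at s = −17.38.

s = -17.38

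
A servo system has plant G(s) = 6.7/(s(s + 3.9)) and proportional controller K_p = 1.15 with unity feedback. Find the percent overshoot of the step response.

The closed-loop denominator s² + 3.9s + 7.705 gives ω_n = √7.705 = 2.776 and ζ = 3.9/(2ω_n) = 0.7025.
%OS = 100·exp(−πζ/√(1−ζ²)) = 100·exp(−π·0.7025/√0.5065) = 4.5%.

4.5%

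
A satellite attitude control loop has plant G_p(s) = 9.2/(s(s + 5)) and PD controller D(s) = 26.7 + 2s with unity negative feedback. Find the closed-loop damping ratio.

ζ = 0.747

Forward path: (26.7 + 2s)·9.2/(s(s+5)). The closed-loop characteristic equation is s² + (5 + 9.2·2)s + 9.2·26.7 = 0.
That is s² + 23.4s + 245.6 = 0, so ω_n = 15.67 rad/s and ζ = 23.4/(2·15.67) = 0.7465.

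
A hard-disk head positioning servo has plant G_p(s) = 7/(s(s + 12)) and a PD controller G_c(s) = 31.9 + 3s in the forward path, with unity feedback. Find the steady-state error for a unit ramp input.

0.0537

The loop has one pole at the origin (type 1). Velocity error constant K_v = lim_{s→0} s·G_c(s)G_p(s) = 31.9·7/12 = 18.61.
Steady-state error to a unit ramp: e_ss = 1/K_v = 0.0537.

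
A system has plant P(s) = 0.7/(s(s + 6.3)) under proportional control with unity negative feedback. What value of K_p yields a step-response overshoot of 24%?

K_p = 82.9

From %OS = 100·exp(−πζ/√(1−ζ²)) = 24%, ζ = −ln(0.24)/√(π²+ln²(0.24)) = 0.4136.
Characteristic equation s² + 6.3s + 0.7K_p = 0 gives ζ = 6.3/(2√(0.7K_p)).
Setting ζ = 0.4136: √(0.7K_p) = 6.3/(2·0.4136) = 7.616, so K_p = 58.01/0.7 = 82.9.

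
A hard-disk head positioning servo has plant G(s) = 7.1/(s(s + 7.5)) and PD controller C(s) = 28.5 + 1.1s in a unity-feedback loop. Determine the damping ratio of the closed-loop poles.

ζ = 0.538

Forward path: (28.5 + 1.1s)·7.1/(s(s+7.5)). The closed-loop characteristic equation is s² + (7.5 + 7.1·1.1)s + 7.1·28.5 = 0.
That is s² + 15.31s + 202.3 = 0, so ω_n = 14.22 rad/s and ζ = 15.31/(2·14.22) = 0.5381.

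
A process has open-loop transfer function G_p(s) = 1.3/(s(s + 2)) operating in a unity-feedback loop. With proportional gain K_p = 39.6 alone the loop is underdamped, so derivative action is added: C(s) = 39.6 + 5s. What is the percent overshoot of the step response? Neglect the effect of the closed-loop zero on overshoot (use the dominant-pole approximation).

9.93%

Forward path: (39.6 + 5s)·1.3/(s(s+2)). The closed-loop characteristic equation is s² + (2 + 1.3·5)s + 1.3·39.6 = 0.
That is s² + 8.5s + 51.48 = 0, so ω_n = 7.175 rad/s and ζ = 8.5/(2·7.175) = 0.5923.
%OS = 100·exp(−πζ/√(1−ζ²)) = 9.93%.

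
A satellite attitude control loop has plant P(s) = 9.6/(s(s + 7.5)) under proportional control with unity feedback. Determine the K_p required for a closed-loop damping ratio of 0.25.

K_p = 23.4

Closed-loop characteristic equation: s² + 7.5s + K_p·9.6 = 0.
So ω_n = √(9.6K_p) and 2ζω_n = 7.5, giving ζ = 7.5/(2√(9.6K_p)).
Setting ζ = 0.25: √(9.6K_p) = 7.5/(2·0.25) = 15, so K_p = 225/9.6 = 23.4.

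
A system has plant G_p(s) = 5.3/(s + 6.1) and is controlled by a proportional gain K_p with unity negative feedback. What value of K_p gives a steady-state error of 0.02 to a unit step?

The loop is type 0, so e_ss(step) = 1/(1 + K_pos) with K_pos = K_p·G_p(0).
G_p(0) = 0.8689. Require 1/(1 + K_p·0.8689) = 0.02, so 1 + 0.8689·K_p = 50.
K_p = (50 − 1)/0.8689 = 56.4.

K_p = 56.4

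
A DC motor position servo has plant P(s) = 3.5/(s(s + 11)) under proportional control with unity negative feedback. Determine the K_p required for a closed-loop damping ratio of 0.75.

K_p = 15.4

Closed-loop characteristic equation: s² + 11s + K_p·3.5 = 0.
So ω_n = √(3.5K_p) and 2ζω_n = 11, giving ζ = 11/(2√(3.5K_p)).
Setting ζ = 0.75: √(3.5K_p) = 11/(2·0.75) = 7.333, so K_p = 53.78/3.5 = 15.4.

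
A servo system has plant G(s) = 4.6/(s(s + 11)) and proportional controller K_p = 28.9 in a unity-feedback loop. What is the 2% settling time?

From 1 + K_pG(s) = 0: s² + 11s + 132.9 = 0 ⇒ ω_n = 11.53, ζ = 0.477.
2% settling time T_s ≈ 4/(ζω_n) = 4/5.5 = 0.727 s.

T_s ≈ 0.727 s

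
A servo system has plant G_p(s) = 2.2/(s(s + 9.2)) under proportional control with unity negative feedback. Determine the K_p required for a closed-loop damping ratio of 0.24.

K_p = 167

Closed-loop characteristic equation: s² + 9.2s + K_p·2.2 = 0.
So ω_n = √(2.2K_p) and 2ζω_n = 9.2, giving ζ = 9.2/(2√(2.2K_p)).
Setting ζ = 0.24: √(2.2K_p) = 9.2/(2·0.24) = 19.17, so K_p = 367.4/2.2 = 167.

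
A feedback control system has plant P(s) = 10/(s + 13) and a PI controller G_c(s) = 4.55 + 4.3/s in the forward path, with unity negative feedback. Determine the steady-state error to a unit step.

The open loop G_c(s)P(s) has a pole at the origin (type 1), so the static position error constant is infinite and e_ss = 1/(1+∞) = 0.

0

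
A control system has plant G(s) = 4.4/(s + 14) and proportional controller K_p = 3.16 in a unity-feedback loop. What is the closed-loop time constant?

τ = 0.0358 s

Closed-loop transfer function: T(s) = K_p·G(s)/(1 + K_p·G(s)) = 13.9/(s + 14 + 13.9) = 13.9/(s + 27.9).
Time constant τ = 1/27.9 = 0.0358 s.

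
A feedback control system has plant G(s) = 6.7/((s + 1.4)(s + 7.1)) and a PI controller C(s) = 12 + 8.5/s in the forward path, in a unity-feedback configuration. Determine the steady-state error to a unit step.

The open loop C(s)G(s) has a pole at the origin (type 1), so the static position error constant is infinite and e_ss = 1/(1+∞) = 0.

0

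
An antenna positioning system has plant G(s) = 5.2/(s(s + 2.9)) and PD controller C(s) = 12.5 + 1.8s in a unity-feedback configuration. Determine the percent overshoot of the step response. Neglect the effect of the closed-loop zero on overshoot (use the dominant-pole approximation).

Forward path: (12.5 + 1.8s)·5.2/(s(s+2.9)). The closed-loop characteristic equation is s² + (2.9 + 5.2·1.8)s + 5.2·12.5 = 0.
That is s² + 12.26s + 65 = 0, so ω_n = 8.062 rad/s and ζ = 12.26/(2·8.062) = 0.7603.
%OS = 100·exp(−πζ/√(1−ζ²)) = 2.53%.

2.53%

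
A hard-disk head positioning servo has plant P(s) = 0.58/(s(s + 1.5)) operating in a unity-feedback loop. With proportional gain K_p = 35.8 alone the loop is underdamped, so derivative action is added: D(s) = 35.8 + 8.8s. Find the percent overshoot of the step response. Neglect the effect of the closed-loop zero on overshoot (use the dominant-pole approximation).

Forward path: (35.8 + 8.8s)·0.58/(s(s+1.5)). The closed-loop characteristic equation is s² + (1.5 + 0.58·8.8)s + 0.58·35.8 = 0.
That is s² + 6.604s + 20.76 = 0, so ω_n = 4.557 rad/s and ζ = 6.604/(2·4.557) = 0.7246.
%OS = 100·exp(−πζ/√(1−ζ²)) = 3.68%.

3.68%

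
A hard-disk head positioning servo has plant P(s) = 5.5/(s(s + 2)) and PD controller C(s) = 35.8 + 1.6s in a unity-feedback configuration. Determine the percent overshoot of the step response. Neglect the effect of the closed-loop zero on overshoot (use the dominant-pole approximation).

Forward path: (35.8 + 1.6s)·5.5/(s(s+2)). The closed-loop characteristic equation is s² + (2 + 5.5·1.6)s + 5.5·35.8 = 0.
That is s² + 10.8s + 196.9 = 0, so ω_n = 14.03 rad/s and ζ = 10.8/(2·14.03) = 0.3848.
%OS = 100·exp(−πζ/√(1−ζ²)) = 27%.

27%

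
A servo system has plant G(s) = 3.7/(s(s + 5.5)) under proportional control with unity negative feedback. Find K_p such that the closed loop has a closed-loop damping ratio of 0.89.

K_p = 2.58

Closed-loop characteristic equation: s² + 5.5s + K_p·3.7 = 0.
So ω_n = √(3.7K_p) and 2ζω_n = 5.5, giving ζ = 5.5/(2√(3.7K_p)).
Setting ζ = 0.89: √(3.7K_p) = 5.5/(2·0.89) = 3.09, so K_p = 9.547/3.7 = 2.58.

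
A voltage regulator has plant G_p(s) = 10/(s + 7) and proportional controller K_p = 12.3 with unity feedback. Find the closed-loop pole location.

s = -130

Closed-loop transfer function: T(s) = K_p·G_p(s)/(1 + K_p·G_p(s)) = 123/(s + 7 + 123) = 123/(s + 130).
The closed-loop pole is at s = −130.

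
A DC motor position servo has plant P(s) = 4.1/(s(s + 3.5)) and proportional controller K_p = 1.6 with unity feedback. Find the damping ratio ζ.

ζ = 0.683

1 + K_p·P(s) = 0 gives s² + 3.5s + 6.56 = 0.
Matching s² + 2ζω_n s + ω_n²: ω_n = √6.56 = 2.561 rad/s and 2ζω_n = 3.5, so ζ = 3.5/(2·2.561) = 0.683.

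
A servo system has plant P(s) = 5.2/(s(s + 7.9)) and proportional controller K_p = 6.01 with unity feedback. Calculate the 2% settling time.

T_s ≈ 1.01 s

From 1 + K_pP(s) = 0: s² + 7.9s + 31.25 = 0 ⇒ ω_n = 5.59, ζ = 0.7066.
2% settling time T_s ≈ 4/(ζω_n) = 4/3.95 = 1.01 s.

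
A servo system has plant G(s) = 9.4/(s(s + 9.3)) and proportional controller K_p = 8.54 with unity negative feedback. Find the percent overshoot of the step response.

From 1 + K_pG(s) = 0: s² + 9.3s + 80.28 = 0 ⇒ ω_n = 8.96, ζ = 0.519.
%OS = 100·exp(−πζ/√(1−ζ²)) = 100·exp(−π·0.519/√0.7306) = 14.8%.

14.8%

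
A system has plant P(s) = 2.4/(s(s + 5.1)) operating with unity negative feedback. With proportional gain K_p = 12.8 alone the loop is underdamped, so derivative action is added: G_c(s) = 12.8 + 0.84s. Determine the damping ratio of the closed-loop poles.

ζ = 0.642

Forward path: (12.8 + 0.84s)·2.4/(s(s+5.1)). The closed-loop characteristic equation is s² + (5.1 + 2.4·0.84)s + 2.4·12.8 = 0.
That is s² + 7.116s + 30.72 = 0, so ω_n = 5.543 rad/s and ζ = 7.116/(2·5.543) = 0.6419.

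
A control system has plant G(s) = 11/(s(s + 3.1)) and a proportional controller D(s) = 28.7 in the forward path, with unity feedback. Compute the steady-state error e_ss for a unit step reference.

0

The open loop D(s)G(s) has a pole at the origin (type 1), so the static position error constant is infinite and e_ss = 1/(1+∞) = 0.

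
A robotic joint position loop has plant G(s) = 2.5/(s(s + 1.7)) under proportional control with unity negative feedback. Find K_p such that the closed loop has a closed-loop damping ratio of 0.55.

K_p = 0.955

Closed-loop characteristic equation: s² + 1.7s + K_p·2.5 = 0.
So ω_n = √(2.5K_p) and 2ζω_n = 1.7, giving ζ = 1.7/(2√(2.5K_p)).
Setting ζ = 0.55: √(2.5K_p) = 1.7/(2·0.55) = 1.545, so K_p = 2.388/2.5 = 0.955.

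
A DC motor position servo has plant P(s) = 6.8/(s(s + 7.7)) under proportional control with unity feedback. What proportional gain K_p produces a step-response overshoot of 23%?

K_p = 12.1

From %OS = 100·exp(−πζ/√(1−ζ²)) = 23%, ζ = −ln(0.23)/√(π²+ln²(0.23)) = 0.4237.
Characteristic equation s² + 7.7s + 6.8K_p = 0 gives ζ = 7.7/(2√(6.8K_p)).
Setting ζ = 0.4237: √(6.8K_p) = 7.7/(2·0.4237) = 9.086, so K_p = 82.55/6.8 = 12.1.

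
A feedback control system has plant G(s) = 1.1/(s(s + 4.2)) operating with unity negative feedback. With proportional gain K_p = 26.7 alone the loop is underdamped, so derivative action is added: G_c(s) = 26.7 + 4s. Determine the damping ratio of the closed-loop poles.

ζ = 0.793

Forward path: (26.7 + 4s)·1.1/(s(s+4.2)). The closed-loop characteristic equation is s² + (4.2 + 1.1·4)s + 1.1·26.7 = 0.
That is s² + 8.6s + 29.37 = 0, so ω_n = 5.419 rad/s and ζ = 8.6/(2·5.419) = 0.7934.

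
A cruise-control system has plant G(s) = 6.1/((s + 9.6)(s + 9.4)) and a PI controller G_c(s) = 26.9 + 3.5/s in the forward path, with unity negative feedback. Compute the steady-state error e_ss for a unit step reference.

The open loop G_c(s)G(s) has a pole at the origin (type 1), so the static position error constant is infinite and e_ss = 1/(1+∞) = 0.

0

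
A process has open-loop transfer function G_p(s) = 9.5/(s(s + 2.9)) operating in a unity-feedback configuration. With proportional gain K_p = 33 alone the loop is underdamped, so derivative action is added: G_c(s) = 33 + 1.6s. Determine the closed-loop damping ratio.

ζ = 0.511

Forward path: (33 + 1.6s)·9.5/(s(s+2.9)). The closed-loop characteristic equation is s² + (2.9 + 9.5·1.6)s + 9.5·33 = 0.
That is s² + 18.1s + 313.5 = 0, so ω_n = 17.71 rad/s and ζ = 18.1/(2·17.71) = 0.5111.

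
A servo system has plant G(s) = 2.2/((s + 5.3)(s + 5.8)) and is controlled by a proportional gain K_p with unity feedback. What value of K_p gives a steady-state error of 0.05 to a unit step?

K_p = 265

For a type-0 loop with proportional control, e_ss = 1/(1 + K_p·G(0)).
G(0) = 0.07157. Require 1/(1 + K_p·0.07157) = 0.05, so 1 + 0.07157·K_p = 20.
K_p = (20 − 1)/0.07157 = 265.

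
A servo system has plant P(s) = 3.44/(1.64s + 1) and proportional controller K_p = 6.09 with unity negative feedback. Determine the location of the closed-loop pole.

s = -13.38

Closed loop: T(s) = K_p·P/(1+K_p·P) = 20.95/(1.64s + 1 + 20.95), with pole at s = −(1 + 20.95)/1.64 = −13.38.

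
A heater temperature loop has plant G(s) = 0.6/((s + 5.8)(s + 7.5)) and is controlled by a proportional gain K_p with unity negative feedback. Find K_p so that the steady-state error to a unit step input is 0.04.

The loop is type 0, so e_ss(step) = 1/(1 + K_pos) with K_pos = K_p·G(0).
G(0) = 0.01379. Require 1/(1 + K_p·0.01379) = 0.04, so 1 + 0.01379·K_p = 25.
K_p = (25 − 1)/0.01379 = 1740.

K_p = 1740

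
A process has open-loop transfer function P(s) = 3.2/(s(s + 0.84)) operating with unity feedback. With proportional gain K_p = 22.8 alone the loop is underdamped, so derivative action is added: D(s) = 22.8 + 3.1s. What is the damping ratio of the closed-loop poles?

ζ = 0.63

Forward path: (22.8 + 3.1s)·3.2/(s(s+0.84)). The closed-loop characteristic equation is s² + (0.84 + 3.2·3.1)s + 3.2·22.8 = 0.
That is s² + 10.76s + 72.96 = 0, so ω_n = 8.542 rad/s and ζ = 10.76/(2·8.542) = 0.6299.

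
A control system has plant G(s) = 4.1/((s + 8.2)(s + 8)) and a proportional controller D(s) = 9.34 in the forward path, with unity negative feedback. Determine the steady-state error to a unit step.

0.631

The loop is type 0. Static position error constant K_pos = D(0)·G(0) = 9.34·0.0625 = 0.5837.
Steady-state error to a unit step: e_ss = 1/(1+K_pos) = 1/1.584 = 0.631.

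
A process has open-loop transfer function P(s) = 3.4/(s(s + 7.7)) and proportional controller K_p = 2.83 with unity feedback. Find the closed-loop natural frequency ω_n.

ω_n = 3.1 rad/s

The closed-loop denominator is s(s+7.7) + 2.83·3.4 = s² + 7.7s + 9.622.
So ω_n² = 9.622 ⇒ ω_n = 3.102 rad/s, and ζ = 7.7/(2ω_n) = 1.24.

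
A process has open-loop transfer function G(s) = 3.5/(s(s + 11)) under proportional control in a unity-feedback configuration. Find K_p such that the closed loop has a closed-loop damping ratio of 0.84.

Closed-loop characteristic equation: s² + 11s + K_p·3.5 = 0.
So ω_n = √(3.5K_p) and 2ζω_n = 11, giving ζ = 11/(2√(3.5K_p)).
Setting ζ = 0.84: √(3.5K_p) = 11/(2·0.84) = 6.548, so K_p = 42.87/3.5 = 12.2.

K_p = 12.2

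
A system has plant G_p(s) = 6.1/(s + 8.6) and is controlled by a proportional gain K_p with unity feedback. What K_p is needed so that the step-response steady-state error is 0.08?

For a type-0 loop with proportional control, e_ss = 1/(1 + K_p·G_p(0)).
G_p(0) = 0.7093. Require 1/(1 + K_p·0.7093) = 0.08, so 1 + 0.7093·K_p = 12.5.
K_p = (12.5 − 1)/0.7093 = 16.2.

K_p = 16.2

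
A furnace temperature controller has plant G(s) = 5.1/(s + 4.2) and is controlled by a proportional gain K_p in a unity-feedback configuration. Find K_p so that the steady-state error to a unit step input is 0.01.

K_p = 81.5

For a type-0 loop with proportional control, e_ss = 1/(1 + K_p·G(0)).
G(0) = 1.214. Require 1/(1 + K_p·1.214) = 0.01, so 1 + 1.214·K_p = 100.
K_p = (100 − 1)/1.214 = 81.5.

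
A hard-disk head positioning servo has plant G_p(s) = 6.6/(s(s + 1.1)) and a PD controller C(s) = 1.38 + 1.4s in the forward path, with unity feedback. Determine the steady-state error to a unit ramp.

The loop has one pole at the origin (type 1). Velocity error constant K_v = lim_{s→0} s·C(s)G_p(s) = 1.38·6.6/1.1 = 8.28.
Steady-state error to a unit ramp: e_ss = 1/K_v = 0.121.

0.121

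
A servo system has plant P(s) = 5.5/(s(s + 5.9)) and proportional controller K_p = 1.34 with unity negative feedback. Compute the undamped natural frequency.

ω_n = 2.71 rad/s

With unity feedback the closed-loop characteristic equation is s² + 5.9s + 1.34·5.5 = s² + 5.9s + 7.37 = 0.
Matching s² + 2ζω_n s + ω_n²: ω_n = √7.37 = 2.715 rad/s and 2ζω_n = 5.9, so ζ = 5.9/(2·2.715) = 1.09.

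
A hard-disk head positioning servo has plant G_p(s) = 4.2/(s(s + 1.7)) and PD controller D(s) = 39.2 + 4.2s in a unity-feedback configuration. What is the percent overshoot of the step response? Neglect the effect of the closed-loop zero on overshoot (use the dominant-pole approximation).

2.73%

Forward path: (39.2 + 4.2s)·4.2/(s(s+1.7)). The closed-loop characteristic equation is s² + (1.7 + 4.2·4.2)s + 4.2·39.2 = 0.
That is s² + 19.34s + 164.6 = 0, so ω_n = 12.83 rad/s and ζ = 19.34/(2·12.83) = 0.7536.
%OS = 100·exp(−πζ/√(1−ζ²)) = 2.73%.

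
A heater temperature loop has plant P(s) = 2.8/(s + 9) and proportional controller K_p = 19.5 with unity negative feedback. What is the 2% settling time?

Closed-loop transfer function: T(s) = K_p·P(s)/(1 + K_p·P(s)) = 54.6/(s + 9 + 54.6) = 54.6/(s + 63.6).
Time constant τ = 1/63.6 = 0.01572 s, so the 2% settling time is about 4τ = 0.0629 s.

T_s ≈ 0.0629 s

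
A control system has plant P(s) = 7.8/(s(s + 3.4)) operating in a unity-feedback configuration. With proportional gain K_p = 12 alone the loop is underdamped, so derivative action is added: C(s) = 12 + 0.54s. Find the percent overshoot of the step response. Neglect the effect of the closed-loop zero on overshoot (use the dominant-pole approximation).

26.1%

Forward path: (12 + 0.54s)·7.8/(s(s+3.4)). The closed-loop characteristic equation is s² + (3.4 + 7.8·0.54)s + 7.8·12 = 0.
That is s² + 7.612s + 93.6 = 0, so ω_n = 9.675 rad/s and ζ = 7.612/(2·9.675) = 0.3934.
%OS = 100·exp(−πζ/√(1−ζ²)) = 26.1%.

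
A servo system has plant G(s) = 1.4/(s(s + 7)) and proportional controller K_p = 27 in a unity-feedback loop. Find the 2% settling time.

T_s ≈ 1.14 s

From 1 + K_pG(s) = 0: s² + 7s + 37.8 = 0 ⇒ ω_n = 6.148, ζ = 0.5693.
2% settling time T_s ≈ 4/(ζω_n) = 4/3.5 = 1.14 s.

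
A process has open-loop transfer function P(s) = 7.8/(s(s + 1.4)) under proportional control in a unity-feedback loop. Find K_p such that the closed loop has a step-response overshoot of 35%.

K_p = 0.625

From %OS = 100·exp(−πζ/√(1−ζ²)) = 35%, ζ = −ln(0.35)/√(π²+ln²(0.35)) = 0.3169.
Characteristic equation s² + 1.4s + 7.8K_p = 0 gives ζ = 1.4/(2√(7.8K_p)).
Setting ζ = 0.3169: √(7.8K_p) = 1.4/(2·0.3169) = 2.209, so K_p = 4.878/7.8 = 0.625.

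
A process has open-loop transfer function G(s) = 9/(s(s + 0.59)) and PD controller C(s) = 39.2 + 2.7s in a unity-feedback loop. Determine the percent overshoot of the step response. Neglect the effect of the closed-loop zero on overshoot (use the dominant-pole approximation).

6.21%

Forward path: (39.2 + 2.7s)·9/(s(s+0.59)). The closed-loop characteristic equation is s² + (0.59 + 9·2.7)s + 9·39.2 = 0.
That is s² + 24.89s + 352.8 = 0, so ω_n = 18.78 rad/s and ζ = 24.89/(2·18.78) = 0.6626.
%OS = 100·exp(−πζ/√(1−ζ²)) = 6.21%.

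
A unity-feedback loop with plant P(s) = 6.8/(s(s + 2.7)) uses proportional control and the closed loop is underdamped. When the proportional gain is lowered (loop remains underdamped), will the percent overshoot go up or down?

decrease

ζ = 2.7/(2√(6.8K_p)) rises as K_p falls; higher damping means less overshoot.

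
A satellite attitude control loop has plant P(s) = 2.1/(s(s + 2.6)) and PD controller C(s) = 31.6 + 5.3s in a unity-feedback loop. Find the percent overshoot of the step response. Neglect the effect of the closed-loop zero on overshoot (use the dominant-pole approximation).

0.731%

Forward path: (31.6 + 5.3s)·2.1/(s(s+2.6)). The closed-loop characteristic equation is s² + (2.6 + 2.1·5.3)s + 2.1·31.6 = 0.
That is s² + 13.73s + 66.36 = 0, so ω_n = 8.146 rad/s and ζ = 13.73/(2·8.146) = 0.8427.
%OS = 100·exp(−πζ/√(1−ζ²)) = 0.731%.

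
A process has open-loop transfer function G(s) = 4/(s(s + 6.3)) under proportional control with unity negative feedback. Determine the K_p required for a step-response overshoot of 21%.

K_p = 12.5

From %OS = 100·exp(−πζ/√(1−ζ²)) = 21%, ζ = −ln(0.21)/√(π²+ln²(0.21)) = 0.4449.
Characteristic equation s² + 6.3s + 4K_p = 0 gives ζ = 6.3/(2√(4K_p)).
Setting ζ = 0.4449: √(4K_p) = 6.3/(2·0.4449) = 7.08, so K_p = 50.13/4 = 12.5.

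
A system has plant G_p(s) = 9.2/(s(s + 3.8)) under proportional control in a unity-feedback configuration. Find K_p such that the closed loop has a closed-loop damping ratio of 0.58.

Closed-loop characteristic equation: s² + 3.8s + K_p·9.2 = 0.
So ω_n = √(9.2K_p) and 2ζω_n = 3.8, giving ζ = 3.8/(2√(9.2K_p)).
Setting ζ = 0.58: √(9.2K_p) = 3.8/(2·0.58) = 3.276, so K_p = 10.73/9.2 = 1.17.

K_p = 1.17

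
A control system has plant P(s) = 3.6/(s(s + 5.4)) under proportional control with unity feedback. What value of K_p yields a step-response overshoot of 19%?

From %OS = 100·exp(−πζ/√(1−ζ²)) = 19%, ζ = −ln(0.19)/√(π²+ln²(0.19)) = 0.4673.
Characteristic equation s² + 5.4s + 3.6K_p = 0 gives ζ = 5.4/(2√(3.6K_p)).
Setting ζ = 0.4673: √(3.6K_p) = 5.4/(2·0.4673) = 5.777, so K_p = 33.38/3.6 = 9.27.

K_p = 9.27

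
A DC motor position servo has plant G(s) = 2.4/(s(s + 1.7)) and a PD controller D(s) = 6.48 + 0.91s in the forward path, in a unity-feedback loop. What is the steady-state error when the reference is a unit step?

0

The open loop D(s)G(s) has a pole at the origin (type 1), so the static position error constant is infinite and e_ss = 1/(1+∞) = 0.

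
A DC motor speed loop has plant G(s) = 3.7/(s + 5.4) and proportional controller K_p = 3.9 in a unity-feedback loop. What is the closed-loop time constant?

Closed-loop transfer function: T(s) = K_p·G(s)/(1 + K_p·G(s)) = 14.43/(s + 5.4 + 14.43) = 14.43/(s + 19.83).
Time constant τ = 1/19.83 = 0.0504 s.

τ = 0.0504 s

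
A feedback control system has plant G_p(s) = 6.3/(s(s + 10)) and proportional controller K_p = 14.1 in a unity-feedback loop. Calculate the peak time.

T_p = 0.393 s

The closed-loop denominator s² + 10s + 88.83 gives ω_n = √88.83 = 9.425 and ζ = 10/(2ω_n) = 0.5305.
Damped frequency ω_d = ω_n√(1−ζ²) = 7.989 rad/s, so peak time T_p = π/ω_d = 0.393 s.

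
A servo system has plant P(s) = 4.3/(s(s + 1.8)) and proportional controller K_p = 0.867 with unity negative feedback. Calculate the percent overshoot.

Closed-loop characteristic equation: s² + 1.8s + 3.728 = 0, so ω_n = 1.931 rad/s and ζ = 1.8/(2·1.931) = 0.4661.
%OS = 100·exp(−πζ/√(1−ζ²)) = 100·exp(−π·0.4661/√0.7827) = 19.1%.

19.1%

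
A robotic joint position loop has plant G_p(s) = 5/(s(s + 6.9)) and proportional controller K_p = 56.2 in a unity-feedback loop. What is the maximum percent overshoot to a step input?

51.6%

Closed-loop characteristic equation: s² + 6.9s + 281 = 0, so ω_n = 16.76 rad/s and ζ = 6.9/(2·16.76) = 0.2058.
%OS = 100·exp(−πζ/√(1−ζ²)) = 100·exp(−π·0.2058/√0.9576) = 51.6%.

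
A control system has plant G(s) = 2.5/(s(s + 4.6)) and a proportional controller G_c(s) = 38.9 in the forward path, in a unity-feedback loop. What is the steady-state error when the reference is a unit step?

The open loop G_c(s)G(s) has a pole at the origin (type 1), so the static position error constant is infinite and e_ss = 1/(1+∞) = 0.

0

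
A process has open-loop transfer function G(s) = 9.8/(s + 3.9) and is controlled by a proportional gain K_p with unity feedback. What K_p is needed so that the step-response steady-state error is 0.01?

K_p = 39.4

The loop is type 0, so e_ss(step) = 1/(1 + K_pos) with K_pos = K_p·G(0).
G(0) = 2.513. Require 1/(1 + K_p·2.513) = 0.01, so 1 + 2.513·K_p = 100.
K_p = (100 − 1)/2.513 = 39.4.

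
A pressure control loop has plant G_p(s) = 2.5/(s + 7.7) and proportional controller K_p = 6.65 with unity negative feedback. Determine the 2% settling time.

Closed-loop transfer function: T(s) = K_p·G_p(s)/(1 + K_p·G_p(s)) = 16.62/(s + 7.7 + 16.62) = 16.62/(s + 24.32).
Time constant τ = 1/24.32 = 0.04111 s, so the 2% settling time is about 4τ = 0.164 s.

T_s ≈ 0.164 s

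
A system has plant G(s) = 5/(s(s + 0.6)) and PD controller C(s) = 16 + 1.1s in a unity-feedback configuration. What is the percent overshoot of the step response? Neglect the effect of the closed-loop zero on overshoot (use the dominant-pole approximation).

Forward path: (16 + 1.1s)·5/(s(s+0.6)). The closed-loop characteristic equation is s² + (0.6 + 5·1.1)s + 5·16 = 0.
That is s² + 6.1s + 80 = 0, so ω_n = 8.944 rad/s and ζ = 6.1/(2·8.944) = 0.341.
%OS = 100·exp(−πζ/√(1−ζ²)) = 32%.

32%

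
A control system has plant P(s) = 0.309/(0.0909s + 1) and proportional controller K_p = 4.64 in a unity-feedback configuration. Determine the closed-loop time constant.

τ = 0.0373 s

Closed loop: T(s) = K_p·P/(1+K_p·P) = 1.434/(0.0909s + 1 + 1.434), with pole at s = −(1 + 1.434)/0.0909 = −26.77.
Closed-loop time constant τ = 1/26.77 = 0.0373 s.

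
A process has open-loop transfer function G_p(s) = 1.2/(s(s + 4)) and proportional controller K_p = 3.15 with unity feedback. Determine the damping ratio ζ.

ζ = 1.03

The closed-loop denominator is s(s+4) + 3.15·1.2 = s² + 4s + 3.78.
So ω_n² = 3.78 ⇒ ω_n = 1.944 rad/s, and ζ = 4/(2ω_n) = 1.03.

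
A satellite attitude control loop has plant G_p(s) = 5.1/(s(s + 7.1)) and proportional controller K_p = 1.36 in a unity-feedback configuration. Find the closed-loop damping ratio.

ζ = 1.35

The closed-loop denominator is s(s+7.1) + 1.36·5.1 = s² + 7.1s + 6.936.
So ω_n² = 6.936 ⇒ ω_n = 2.634 rad/s, and ζ = 7.1/(2ω_n) = 1.35.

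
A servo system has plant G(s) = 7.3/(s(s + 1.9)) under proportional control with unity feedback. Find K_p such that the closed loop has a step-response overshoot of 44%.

From %OS = 100·exp(−πζ/√(1−ζ²)) = 44%, ζ = −ln(0.44)/√(π²+ln²(0.44)) = 0.2528.
Characteristic equation s² + 1.9s + 7.3K_p = 0 gives ζ = 1.9/(2√(7.3K_p)).
Setting ζ = 0.2528: √(7.3K_p) = 1.9/(2·0.2528) = 3.757, so K_p = 14.12/7.3 = 1.93.

K_p = 1.93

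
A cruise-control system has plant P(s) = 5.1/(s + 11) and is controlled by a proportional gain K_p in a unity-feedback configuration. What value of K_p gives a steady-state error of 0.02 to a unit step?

K_p = 106

Steady-state error for a unit step on this type-0 loop is 1/(1 + K_p·P(0)).
P(0) = 0.4636. Require 1/(1 + K_p·0.4636) = 0.02, so 1 + 0.4636·K_p = 50.
K_p = (50 − 1)/0.4636 = 106.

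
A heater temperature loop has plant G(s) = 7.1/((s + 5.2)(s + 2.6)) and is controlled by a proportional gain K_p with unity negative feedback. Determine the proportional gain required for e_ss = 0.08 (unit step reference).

Steady-state error for a unit step on this type-0 loop is 1/(1 + K_p·G(0)).
G(0) = 0.5251. Require 1/(1 + K_p·0.5251) = 0.08, so 1 + 0.5251·K_p = 12.5.
K_p = (12.5 − 1)/0.5251 = 21.9.

K_p = 21.9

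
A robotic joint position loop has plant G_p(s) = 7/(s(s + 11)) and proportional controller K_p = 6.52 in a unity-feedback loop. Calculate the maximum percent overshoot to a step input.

1.22%

The closed-loop denominator s² + 11s + 45.64 gives ω_n = √45.64 = 6.756 and ζ = 11/(2ω_n) = 0.8141.
%OS = 100·exp(−πζ/√(1−ζ²)) = 100·exp(−π·0.8141/√0.3372) = 1.22%.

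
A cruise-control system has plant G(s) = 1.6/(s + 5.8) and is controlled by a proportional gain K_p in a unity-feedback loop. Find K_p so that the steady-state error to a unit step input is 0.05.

For a type-0 loop with proportional control, e_ss = 1/(1 + K_p·G(0)).
G(0) = 0.2759. Require 1/(1 + K_p·0.2759) = 0.05, so 1 + 0.2759·K_p = 20.
K_p = (20 − 1)/0.2759 = 68.9.

K_p = 68.9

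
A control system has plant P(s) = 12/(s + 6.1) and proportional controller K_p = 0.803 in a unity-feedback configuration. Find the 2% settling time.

Closed-loop transfer function: T(s) = K_p·P(s)/(1 + K_p·P(s)) = 9.636/(s + 6.1 + 9.636) = 9.636/(s + 15.74).
Time constant τ = 1/15.74 = 0.06355 s, so the 2% settling time is about 4τ = 0.254 s.

T_s ≈ 0.254 s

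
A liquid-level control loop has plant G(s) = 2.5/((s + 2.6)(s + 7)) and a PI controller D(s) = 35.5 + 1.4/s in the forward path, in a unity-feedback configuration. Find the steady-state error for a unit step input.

0

The open loop D(s)G(s) has a pole at the origin (type 1), so the static position error constant is infinite and e_ss = 1/(1+∞) = 0.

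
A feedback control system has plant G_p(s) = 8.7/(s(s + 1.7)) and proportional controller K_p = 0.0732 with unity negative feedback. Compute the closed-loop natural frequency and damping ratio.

ω_n = 0.798 rad/s, ζ = 1.07

With unity feedback the closed-loop characteristic equation is s² + 1.7s + 0.0732·8.7 = s² + 1.7s + 0.6368 = 0.
Matching s² + 2ζω_n s + ω_n²: ω_n = √0.6368 = 0.798 rad/s and 2ζω_n = 1.7, so ζ = 1.7/(2·0.798) = 1.07.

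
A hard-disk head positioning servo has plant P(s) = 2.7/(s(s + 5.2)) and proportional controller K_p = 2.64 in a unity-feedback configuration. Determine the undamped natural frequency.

1 + K_p·P(s) = 0 gives s² + 5.2s + 7.128 = 0.
So ω_n² = 7.128 ⇒ ω_n = 2.67 rad/s, and ζ = 5.2/(2ω_n) = 0.974.

ω_n = 2.67 rad/s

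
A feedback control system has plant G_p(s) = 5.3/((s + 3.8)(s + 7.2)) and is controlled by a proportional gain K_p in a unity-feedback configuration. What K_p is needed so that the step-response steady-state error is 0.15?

K_p = 29.3

The loop is type 0, so e_ss(step) = 1/(1 + K_pos) with K_pos = K_p·G_p(0).
G_p(0) = 0.1937. Require 1/(1 + K_p·0.1937) = 0.15, so 1 + 0.1937·K_p = 6.667.
K_p = (6.667 − 1)/0.1937 = 29.3.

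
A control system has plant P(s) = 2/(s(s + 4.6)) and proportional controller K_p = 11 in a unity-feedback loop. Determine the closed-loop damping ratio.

1 + K_p·P(s) = 0 gives s² + 4.6s + 22 = 0.
Matching s² + 2ζω_n s + ω_n²: ω_n = √22 = 4.69 rad/s and 2ζω_n = 4.6, so ζ = 4.6/(2·4.69) = 0.49.

ζ = 0.49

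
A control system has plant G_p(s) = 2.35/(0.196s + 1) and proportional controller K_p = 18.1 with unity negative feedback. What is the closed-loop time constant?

τ = 0.0045 s

Closed loop: T(s) = K_p·G_p/(1+K_p·G_p) = 42.54/(0.196s + 1 + 42.54), with pole at s = −(1 + 42.54)/0.196 = −222.1.
Closed-loop time constant τ = 1/222.1 = 0.0045 s.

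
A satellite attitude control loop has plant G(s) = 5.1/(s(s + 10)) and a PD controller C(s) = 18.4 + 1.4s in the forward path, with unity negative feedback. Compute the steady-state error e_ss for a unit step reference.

The open loop C(s)G(s) has a pole at the origin (type 1), so the static position error constant is infinite and e_ss = 1/(1+∞) = 0.

0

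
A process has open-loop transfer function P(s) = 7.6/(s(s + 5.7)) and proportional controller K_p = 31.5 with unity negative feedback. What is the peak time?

The closed-loop denominator s² + 5.7s + 239.4 gives ω_n = √239.4 = 15.47 and ζ = 5.7/(2ω_n) = 0.1842.
Damped frequency ω_d = ω_n√(1−ζ²) = 15.21 rad/s, so peak time T_p = π/ω_d = 0.207 s.

T_p = 0.207 s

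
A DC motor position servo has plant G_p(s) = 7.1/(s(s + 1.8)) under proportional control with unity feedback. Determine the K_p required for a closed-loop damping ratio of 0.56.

Closed-loop characteristic equation: s² + 1.8s + K_p·7.1 = 0.
So ω_n = √(7.1K_p) and 2ζω_n = 1.8, giving ζ = 1.8/(2√(7.1K_p)).
Setting ζ = 0.56: √(7.1K_p) = 1.8/(2·0.56) = 1.607, so K_p = 2.583/7.1 = 0.364.

K_p = 0.364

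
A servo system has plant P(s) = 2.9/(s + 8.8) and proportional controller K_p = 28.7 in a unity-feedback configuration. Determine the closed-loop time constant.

Closed-loop transfer function: T(s) = K_p·P(s)/(1 + K_p·P(s)) = 83.23/(s + 8.8 + 83.23) = 83.23/(s + 92.03).
Time constant τ = 1/92.03 = 0.0109 s.

τ = 0.0109 s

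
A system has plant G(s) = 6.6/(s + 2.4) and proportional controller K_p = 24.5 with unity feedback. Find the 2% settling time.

Closed-loop transfer function: T(s) = K_p·G(s)/(1 + K_p·G(s)) = 161.7/(s + 2.4 + 161.7) = 161.7/(s + 164.1).
Time constant τ = 1/164.1 = 0.006094 s, so the 2% settling time is about 4τ = 0.0244 s.

T_s ≈ 0.0244 s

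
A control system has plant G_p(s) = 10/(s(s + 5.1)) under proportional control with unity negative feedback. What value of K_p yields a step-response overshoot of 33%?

K_p = 5.87

From %OS = 100·exp(−πζ/√(1−ζ²)) = 33%, ζ = −ln(0.33)/√(π²+ln²(0.33)) = 0.3328.
Characteristic equation s² + 5.1s + 10K_p = 0 gives ζ = 5.1/(2√(10K_p)).
Setting ζ = 0.3328: √(10K_p) = 5.1/(2·0.3328) = 7.663, so K_p = 58.72/10 = 5.87.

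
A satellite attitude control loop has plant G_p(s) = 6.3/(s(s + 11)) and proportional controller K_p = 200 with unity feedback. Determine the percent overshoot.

Closed-loop characteristic equation: s² + 11s + 1260 = 0, so ω_n = 35.5 rad/s and ζ = 11/(2·35.5) = 0.1549.
%OS = 100·exp(−πζ/√(1−ζ²)) = 100·exp(−π·0.1549/√0.976) = 61.1%.

61.1%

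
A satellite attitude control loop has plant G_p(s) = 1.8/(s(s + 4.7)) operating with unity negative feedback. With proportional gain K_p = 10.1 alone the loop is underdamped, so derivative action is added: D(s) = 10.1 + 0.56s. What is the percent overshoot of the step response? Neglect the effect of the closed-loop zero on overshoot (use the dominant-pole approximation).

5.9%

Forward path: (10.1 + 0.56s)·1.8/(s(s+4.7)). The closed-loop characteristic equation is s² + (4.7 + 1.8·0.56)s + 1.8·10.1 = 0.
That is s² + 5.708s + 18.18 = 0, so ω_n = 4.264 rad/s and ζ = 5.708/(2·4.264) = 0.6694.
%OS = 100·exp(−πζ/√(1−ζ²)) = 5.9%.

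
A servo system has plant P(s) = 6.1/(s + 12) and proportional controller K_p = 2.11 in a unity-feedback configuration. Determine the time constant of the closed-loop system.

Closed-loop transfer function: T(s) = K_p·P(s)/(1 + K_p·P(s)) = 12.87/(s + 12 + 12.87) = 12.87/(s + 24.87).
Time constant τ = 1/24.87 = 0.0402 s.

τ = 0.0402 s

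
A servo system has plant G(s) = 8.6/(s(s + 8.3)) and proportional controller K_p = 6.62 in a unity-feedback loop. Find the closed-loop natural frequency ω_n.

With unity feedback the closed-loop characteristic equation is s² + 8.3s + 6.62·8.6 = s² + 8.3s + 56.93 = 0.
Matching s² + 2ζω_n s + ω_n²: ω_n = √56.93 = 7.545 rad/s and 2ζω_n = 8.3, so ζ = 8.3/(2·7.545) = 0.55.

ω_n = 7.55 rad/s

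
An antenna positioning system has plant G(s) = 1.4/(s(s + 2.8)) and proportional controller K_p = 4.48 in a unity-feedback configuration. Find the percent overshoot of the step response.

From 1 + K_pG(s) = 0: s² + 2.8s + 6.272 = 0 ⇒ ω_n = 2.504, ζ = 0.559.
%OS = 100·exp(−πζ/√(1−ζ²)) = 100·exp(−π·0.559/√0.6875) = 12%.

12%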